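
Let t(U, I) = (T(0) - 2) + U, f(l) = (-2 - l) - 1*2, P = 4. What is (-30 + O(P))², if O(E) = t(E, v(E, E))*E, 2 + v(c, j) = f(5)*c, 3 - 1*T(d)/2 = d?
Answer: 4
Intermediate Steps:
T(d) = 6 - 2*d
f(l) = -4 - l (f(l) = (-2 - l) - 2 = -4 - l)
v(c, j) = -2 - 9*c (v(c, j) = -2 + (-4 - 1*5)*c = -2 + (-4 - 5)*c = -2 - 9*c)
t(U, I) = 4 + U (t(U, I) = ((6 - 2*0) - 2) + U = ((6 + 0) - 2) + U = (6 - 2) + U = 4 + U)
O(E) = E*(4 + E) (O(E) = (4 + E)*E = E*(4 + E))
(-30 + O(P))² = (-30 + 4*(4 + 4))² = (-30 + 4*8)² = (-30 + 32)² = 2² = 4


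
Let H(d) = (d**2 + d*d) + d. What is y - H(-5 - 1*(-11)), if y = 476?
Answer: 398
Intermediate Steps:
H(d) = d + 2*d**2 (H(d) = (d**2 + d**2) + d = 2*d**2 + d = d + 2*d**2)
y - H(-5 - 1*(-11)) = 476 - (-5 - 1*(-11))*(1 + 2*(-5 - 1*(-11))) = 476 - (-5 + 11)*(1 + 2*(-5 + 11)) = 476 - 6*(1 + 2*6) = 476 - 6*(1 + 12) = 476 - 6*13 = 476 - 1*78 = 476 - 78 = 398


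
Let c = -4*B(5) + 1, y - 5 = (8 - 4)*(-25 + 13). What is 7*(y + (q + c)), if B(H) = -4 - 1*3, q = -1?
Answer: -105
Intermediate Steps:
y = -43 (y = 5 + (8 - 4)*(-25 + 13) = 5 + 4*(-12) = 5 - 48 = -43)
B(H) = -7 (B(H) = -4 - 3 = -7)
c = 29 (c = -4*(-7) + 1 = 28 + 1 = 29)
7*(y + (q + c)) = 7*(-43 + (-1 + 29)) = 7*(-43 + 28) = 7*(-15) = -105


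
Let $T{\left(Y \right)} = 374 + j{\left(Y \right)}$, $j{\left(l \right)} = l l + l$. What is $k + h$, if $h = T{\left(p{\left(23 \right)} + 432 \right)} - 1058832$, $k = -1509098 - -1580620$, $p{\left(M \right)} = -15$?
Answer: $-812630$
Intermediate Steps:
$j{\left(l \right)} = l + l^{2}$ ($j{\left(l \right)} = l^{2} + l = l + l^{2}$)
$k = 71522$ ($k = -1509098 + 1580620 = 71522$)
$T{\left(Y \right)} = 374 + Y \left(1 + Y\right)$
$h = -884152$ ($h = \left(374 + \left(-15 + 432\right) \left(1 + \left(-15 + 432\right)\right)\right) - 1058832 = \left(374 + 417 \left(1 + 417\right)\right) - 1058832 = \left(374 + 417 \cdot 418\right) - 1058832 = \left(374 + 174306\right) - 1058832 = 174680 - 1058832 = -884152$)
$k + h = 71522 - 884152 = -812630$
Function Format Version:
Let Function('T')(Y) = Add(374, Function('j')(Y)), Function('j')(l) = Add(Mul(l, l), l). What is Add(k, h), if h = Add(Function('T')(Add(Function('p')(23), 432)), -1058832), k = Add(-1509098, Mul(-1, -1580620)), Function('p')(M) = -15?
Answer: -812630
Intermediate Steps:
Function('j')(l) = Add(l, Pow(l, 2)) (Function('j')(l) = Add(Pow(l, 2), l) = Add(l, Pow(l, 2)))
k = 71522 (k = Add(-1509098, 1580620) = 71522)
Function('T')(Y) = Add(374, Mul(Y, Add(1, Y)))
h = -884152 (h = Add(Add(374, Mul(Add(-15, 432), Add(1, Add(-15, 432)))), -1058832) = Add(Add(374, Mul(417, Add(1, 417))), -1058832) = Add(Add(374, Mul(417, 418)), -1058832) = Add(Add(374, 174306), -1058832) = Add(174680, -1058832) = -884152)
Add(k, h) = Add(71522, -884152) = -812630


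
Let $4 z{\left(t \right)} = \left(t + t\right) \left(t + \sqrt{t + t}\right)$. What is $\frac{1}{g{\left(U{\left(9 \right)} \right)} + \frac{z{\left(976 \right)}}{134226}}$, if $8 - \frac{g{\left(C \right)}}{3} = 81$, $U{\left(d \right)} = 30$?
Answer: $- \frac{970427336139}{209080002703337} - \frac{65502288 \sqrt{122}}{209080002703337} \approx -0.0046449$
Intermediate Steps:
$z{\left(t \right)} = \frac{t \left(t + \sqrt{2} \sqrt{t}\right)}{2}$ ($z{\left(t \right)} = \frac{\left(t + t\right) \left(t + \sqrt{t + t}\right)}{4} = \frac{2 t \left(t + \sqrt{2 t}\right)}{4} = \frac{2 t \left(t + \sqrt{2} \sqrt{t}\right)}{4} = \frac{t \left(t + \sqrt{2} \sqrt{t}\right)}{2}$)
$g{\left(C \right)} = -219$ ($g{\left(C \right)} = 24 - 243 = -219$)
$\frac{1}{g{\left(U{\left(9 \right)} \right)} + \frac{z{\left(976 \right)}}{134226}} = \frac{1}{-219 + \frac{\frac{976^{2}}{2} + \frac{\sqrt{2} \cdot 976^{\frac{3}{2}}}{2}}{134226}} = \frac{1}{-219 + \left(\frac{1}{2} \cdot 952576 + \frac{\sqrt{2} \cdot 3904 \sqrt{61}}{2}\right) \frac{1}{134226}} = \frac{1}{-219 + \left(476288 + 1952 \sqrt{122}\right) \frac{1}{134226}} = \frac{1}{-219 + \left(\frac{238144}{67113} + \frac{976 \sqrt{122}}{67113}\right)} = \frac{1}{- \frac{14459603}{67113} + \frac{976 \sqrt{122}}{67113}}$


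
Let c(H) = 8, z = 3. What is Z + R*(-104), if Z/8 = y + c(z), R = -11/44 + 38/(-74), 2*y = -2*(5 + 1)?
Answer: 3530/37 ≈ 95.405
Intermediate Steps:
y = -6 (y = (-2*(5 + 1))/2 = (-2*6)/2 = (1/2)*(-12) = -6)
R = -113/148 (R = -11*1/44 + 38*(-1/74) = -1/4 - 19/37 = -113/148 ≈ -0.76351)
Z = 16 (Z = 8*(-6 + 8) = 8*2 = 16)
Z + R*(-104) = 16 - 113/148*(-104) = 16 + 2938/37 = 3530/37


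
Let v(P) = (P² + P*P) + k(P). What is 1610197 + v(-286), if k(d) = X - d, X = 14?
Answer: 1774089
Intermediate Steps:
k(d) = 14 - d
v(P) = 14 - P + 2*P² (v(P) = (P² + P*P) + (14 - P) = (P² + P²) + (14 - P) = 2*P² + (14 - P) = 14 - P + 2*P²)
1610197 + v(-286) = 1610197 + (14 - 1*(-286) + 2*(-286)²) = 1610197 + (14 + 286 + 2*81796) = 1610197 + (14 + 286 + 163592) = 1610197 + 163892 = 1774089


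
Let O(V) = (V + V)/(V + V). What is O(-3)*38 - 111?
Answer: -73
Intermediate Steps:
O(V) = 1 (O(V) = (2*V)/((2*V)) = (2*V)*(1/(2*V)) = 1)
O(-3)*38 - 111 = 1*38 - 111 = 38 - 111 = -73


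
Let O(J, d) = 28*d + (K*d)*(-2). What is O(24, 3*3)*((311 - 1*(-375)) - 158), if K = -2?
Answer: 152064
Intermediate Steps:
O(J, d) = 32*d (O(J, d) = 28*d - 2*d*(-2) = 28*d + 4*d = 32*d)
O(24, 3*3)*((311 - 1*(-375)) - 158) = (32*(3*3))*((311 - 1*(-375)) - 158) = (32*9)*((311 + 375) - 158) = 288*(686 - 158) = 288*528 = 152064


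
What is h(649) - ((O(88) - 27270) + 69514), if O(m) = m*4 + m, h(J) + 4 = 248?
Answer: -42440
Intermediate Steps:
h(J) = 244 (h(J) = -4 + 248 = 244)
O(m) = 5*m (O(m) = 4*m + m = 5*m)
h(649) - ((O(88) - 27270) + 69514) = 244 - ((5*88 - 27270) + 69514) = 244 - ((440 - 27270) + 69514) = 244 - (-26830 + 69514) = 244 - 1*42684 = 244 - 42684 = -42440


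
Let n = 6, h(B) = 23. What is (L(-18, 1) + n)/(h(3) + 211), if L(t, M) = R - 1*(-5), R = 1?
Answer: 2/39 ≈ 0.051282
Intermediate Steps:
L(t, M) = 6 (L(t, M) = 1 - 1*(-5) = 1 + 5 = 6)
(L(-18, 1) + n)/(h(3) + 211) = (6 + 6)/(23 + 211) = 12/234 = 12*(1/234) = 2/39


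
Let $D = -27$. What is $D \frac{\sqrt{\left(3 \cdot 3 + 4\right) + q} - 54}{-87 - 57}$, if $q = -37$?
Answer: $- \frac{81}{8} + \frac{3 i \sqrt{6}}{8} \approx -10.125 + 0.91856 i$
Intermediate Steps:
$D \frac{\sqrt{\left(3 \cdot 3 + 4\right) + q} - 54}{-87 - 57} = - 27 \frac{\sqrt{\left(3 \cdot 3 + 4\right) - 37} - 54}{-87 - 57} = - 27 \frac{\sqrt{\left(9 + 4\right) - 37} - 54}{-144} = - 27 \left(\sqrt{13 - 37} - 54\right) \left(- \frac{1}{144}\right) = - 27 \left(\sqrt{-24} - 54\right) \left(- \frac{1}{144}\right) = - 27 \left(2 i \sqrt{6} - 54\right) \left(- \frac{1}{144}\right) = - 27 \left(-54 + 2 i \sqrt{6}\right) \left(- \frac{1}{144}\right) = - 27 \left(\frac{3}{8} - \frac{i \sqrt{6}}{72}\right) = - \frac{81}{8} + \frac{3 i \sqrt{6}}{8}$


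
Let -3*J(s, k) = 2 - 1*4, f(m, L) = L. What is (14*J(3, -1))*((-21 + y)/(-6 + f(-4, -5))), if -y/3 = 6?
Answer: 364/11 ≈ 33.091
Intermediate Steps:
y = -18 (y = -3*6 = -18)
J(s, k) = 2/3 (J(s, k) = -(2 - 1*4)/3 = -(2 - 4)/3 = -1/3*(-2) = 2/3)
(14*J(3, -1))*((-21 + y)/(-6 + f(-4, -5))) = (14*(2/3))*((-21 - 18)/(-6 - 5)) = 28*(-39/(-11))/3 = 28*(-39*(-1/11))/3 = (28/3)*(39/11) = 364/11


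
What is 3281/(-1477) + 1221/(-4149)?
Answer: -5138762/2042691 ≈ -2.5157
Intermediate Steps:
3281/(-1477) + 1221/(-4149) = 3281*(-1/1477) + 1221*(-1/4149) = -3281/1477 - 407/1383 = -5138762/2042691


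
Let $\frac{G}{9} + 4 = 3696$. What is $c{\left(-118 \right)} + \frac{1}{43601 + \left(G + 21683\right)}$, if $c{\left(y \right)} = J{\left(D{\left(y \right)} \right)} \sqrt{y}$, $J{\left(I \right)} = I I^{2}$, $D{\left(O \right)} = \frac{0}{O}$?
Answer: $\frac{1}{98512} \approx 1.0151 \cdot 10^{-5}$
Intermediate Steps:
$G = 33228$ ($G = -36 + 9 \cdot 3696 = -36 + 33264 = 33228$)
$D{\left(O \right)} = 0$
$J{\left(I \right)} = I^{3}$
$c{\left(y \right)} = 0$ ($c{\left(y \right)} = 0^{3} \sqrt{y} = 0 \sqrt{y} = 0$)
$c{\left(-118 \right)} + \frac{1}{43601 + \left(G + 21683\right)} = 0 + \frac{1}{43601 + \left(33228 + 21683\right)} = 0 + \frac{1}{43601 + 54911} = 0 + \frac{1}{98512} = \frac{1}{98512}$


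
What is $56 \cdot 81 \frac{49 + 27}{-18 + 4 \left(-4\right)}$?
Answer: $- \frac{172368}{17} \approx -10139.0$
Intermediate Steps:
$56 \cdot 81 \frac{49 + 27}{-18 + 4 \left(-4\right)} = 4536 \frac{76}{-18 - 16} = 4536 \frac{76}{-34} = 4536 \cdot 76 \left(- \frac{1}{34}\right) = 4536 \left(- \frac{38}{17}\right) = - \frac{172368}{17}$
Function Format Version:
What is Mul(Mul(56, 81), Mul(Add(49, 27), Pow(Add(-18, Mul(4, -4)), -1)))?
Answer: Rational(-172368, 17) ≈ -10139.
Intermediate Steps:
Mul(Mul(56, 81), Mul(Add(49, 27), Pow(Add(-18, Mul(4, -4)), -1))) = Mul(4536, Mul(76, Pow(Add(-18, -16), -1))) = Mul(4536, Mul(76, Pow(-34, -1))) = Mul(4536, Mul(76, Rational(-1, 34))) = Mul(4536, Rational(-38, 17)) = Rational(-172368, 17)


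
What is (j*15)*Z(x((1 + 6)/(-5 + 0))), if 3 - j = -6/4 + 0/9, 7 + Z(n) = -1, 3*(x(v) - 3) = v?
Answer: -540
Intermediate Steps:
x(v) = 3 + v/3
Z(n) = -8 (Z(n) = -7 - 1 = -8)
j = 9/2 (j = 3 - (-6/4 + 0/9) = 3 - (-6*1/4 + 0*(1/9)) = 3 - (-3/2 + 0) = 3 - 1*(-3/2) = 3 + 3/2 = 9/2 ≈ 4.5000)
(j*15)*Z(x((1 + 6)/(-5 + 0))) = ((9/2)*15)*(-8) = (135/2)*(-8) = -540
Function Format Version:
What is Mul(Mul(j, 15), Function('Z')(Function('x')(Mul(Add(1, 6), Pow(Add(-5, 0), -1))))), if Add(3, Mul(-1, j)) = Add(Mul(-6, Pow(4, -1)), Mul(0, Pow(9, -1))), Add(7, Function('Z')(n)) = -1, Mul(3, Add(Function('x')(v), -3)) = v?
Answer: -540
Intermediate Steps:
Function('x')(v) = Add(3, Mul(Rational(1, 3), v))
Function('Z')(n) = -8 (Function('Z')(n) = Add(-7, -1) = -8)
j = Rational(9, 2) (j = Add(3, Mul(-1, Add(Mul(-6, Pow(4, -1)), Mul(0, Pow(9, -1))))) = Add(3, Mul(-1, Add(Mul(-6, Rational(1, 4)), Mul(0, Rational(1, 9))))) = Add(3, Mul(-1, Add(Rational(-3, 2), 0))) = Add(3, Mul(-1, Rational(-3, 2))) = Add(3, Rational(3, 2)) = Rational(9, 2) ≈ 4.5000)
Mul(Mul(j, 15), Function('Z')(Function('x')(Mul(Add(1, 6), Pow(Add(-5, 0), -1))))) = Mul(Mul(Rational(9, 2), 15), -8) = Mul(Rational(135, 2), -8) = -540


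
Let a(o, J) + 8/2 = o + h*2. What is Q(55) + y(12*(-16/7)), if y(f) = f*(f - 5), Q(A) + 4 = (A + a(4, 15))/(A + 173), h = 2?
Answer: 9895355/11172 ≈ 885.73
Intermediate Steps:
a(o, J) = o (a(o, J) = -4 + (o + 2*2) = -4 + (o + 4) = -4 + (4 + o) = o)
Q(A) = -4 + (4 + A)/(173 + A) (Q(A) = -4 + (A + 4)/(A + 173) = -4 + (4 + A)/(173 + A))
y(f) = f*(-5 + f)
Q(55) + y(12*(-16/7)) = (-688 - 3*55)/(173 + 55) + (12*(-16/7))*(-5 + 12*(-16/7)) = (-688 - 165)/228 + (12*(-16*⅐))*(-5 + 12*(-16*⅐)) = (1/228)*(-853) + (12*(-16/7))*(-5 + 12*(-16/7)) = -853/228 - 192*(-5 - 192/7)/7 = -853/228 - 192/7*(-227/7) = -853/228 + 43584/49 = 9895355/11172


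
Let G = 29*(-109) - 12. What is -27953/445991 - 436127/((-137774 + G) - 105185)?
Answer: 187628589061/109772656812 ≈ 1.7092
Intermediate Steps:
G = -3173 (G = -3161 - 12 = -3173)
-27953/445991 - 436127/((-137774 + G) - 105185) = -27953/445991 - 436127/((-137774 - 3173) - 105185) = -27953*1/445991 - 436127/(-140947 - 105185) = -27953/445991 - 436127/(-246132) = -27953/445991 - 436127*(-1/246132) = -27953/445991 + 436127/246132 = 187628589061/109772656812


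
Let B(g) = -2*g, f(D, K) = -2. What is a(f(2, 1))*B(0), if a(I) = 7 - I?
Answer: 0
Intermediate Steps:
a(f(2, 1))*B(0) = (7 - 1*(-2))*(-2*0) = (7 + 2)*0 = 9*0 = 0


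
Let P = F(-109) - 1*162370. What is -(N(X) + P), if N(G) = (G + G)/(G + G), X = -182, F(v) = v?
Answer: 162478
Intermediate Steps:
P = -162479 (P = -109 - 1*162370 = -109 - 162370 = -162479)
N(G) = 1 (N(G) = (2*G)/((2*G)) = (2*G)*(1/(2*G)) = 1)
-(N(X) + P) = -(1 - 162479) = -1*(-162478) = 162478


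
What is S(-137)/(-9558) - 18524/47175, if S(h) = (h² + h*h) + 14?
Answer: -324761332/75149775 ≈ -4.3215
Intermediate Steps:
S(h) = 14 + 2*h² (S(h) = (h² + h²) + 14 = 2*h² + 14 = 14 + 2*h²)
S(-137)/(-9558) - 18524/47175 = (14 + 2*(-137)²)/(-9558) - 18524/47175 = (14 + 2*18769)*(-1/9558) - 18524*1/47175 = (14 + 37538)*(-1/9558) - 18524/47175 = 37552*(-1/9558) - 18524/47175 = -18776/4779 - 18524/47175 = -324761332/75149775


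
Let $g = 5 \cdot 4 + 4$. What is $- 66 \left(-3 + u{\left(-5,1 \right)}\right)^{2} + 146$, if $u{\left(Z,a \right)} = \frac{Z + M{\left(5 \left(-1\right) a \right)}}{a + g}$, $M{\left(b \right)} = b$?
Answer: $- \frac{15424}{25} \approx -616.96$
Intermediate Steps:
$g = 24$ ($g = 20 + 4 = 24$)
$u{\left(Z,a \right)} = \frac{Z - 5 a}{24 + a}$ ($u{\left(Z,a \right)} = \frac{Z + 5 \left(-1\right) a}{a + 24} = \frac{Z - 5 a}{24 + a}$)
$- 66 \left(-3 + u{\left(-5,1 \right)}\right)^{2} + 146 = - 66 \left(-3 + \frac{-5 - 5}{24 + 1}\right)^{2} + 146 = - 66 \left(-3 + \frac{-5 - 5}{25}\right)^{2} + 146 = - 66 \left(-3 + \frac{1}{25} \left(-10\right)\right)^{2} + 146 = - 66 \left(-3 - \frac{2}{5}\right)^{2} + 146 = - 66 \left(- \frac{17}{5}\right)^{2} + 146 = \left(-66\right) \frac{289}{25} + 146 = - \frac{19074}{25} + 146 = - \frac{15424}{25}$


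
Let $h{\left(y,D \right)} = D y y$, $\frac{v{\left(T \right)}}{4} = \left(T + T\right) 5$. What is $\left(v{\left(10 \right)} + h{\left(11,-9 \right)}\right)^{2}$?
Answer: $474721$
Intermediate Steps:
$v{\left(T \right)} = 40 T$ ($v{\left(T \right)} = 4 \left(T + T\right) 5 = 4 \cdot 2 T 5 = 4 \cdot 10 T = 40 T$)
$h{\left(y,D \right)} = D y^{2}$
$\left(v{\left(10 \right)} + h{\left(11,-9 \right)}\right)^{2} = \left(40 \cdot 10 - 9 \cdot 11^{2}\right)^{2} = \left(400 - 1089\right)^{2} = \left(-689\right)^{2} = 474721$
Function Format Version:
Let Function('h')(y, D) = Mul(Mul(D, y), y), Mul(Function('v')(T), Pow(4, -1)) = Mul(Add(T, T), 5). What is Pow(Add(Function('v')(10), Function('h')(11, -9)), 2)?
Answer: 474721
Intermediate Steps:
Function('v')(T) = Mul(40, T) (Function('v')(T) = Mul(4, Mul(Add(T, T), 5)) = Mul(4, Mul(Mul(2, T), 5)) = Mul(4, Mul(10, T)) = Mul(40, T))
Function('h')(y, D) = Mul(D, Pow(y, 2))
Pow(Add(Function('v')(10), Function('h')(11, -9)), 2) = Pow(Add(Mul(40, 10), Mul(-9, Pow(11, 2))), 2) = Pow(Add(400, Mul(-9, 121)), 2) = Pow(Add(400, -1089), 2) = Pow(-689, 2) = 474721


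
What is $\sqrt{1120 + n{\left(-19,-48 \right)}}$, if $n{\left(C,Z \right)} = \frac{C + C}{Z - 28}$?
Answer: $\frac{3 \sqrt{498}}{2} \approx 33.474$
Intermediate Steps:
$n{\left(C,Z \right)} = \frac{2 C}{-28 + Z}$
$\sqrt{1120 + n{\left(-19,-48 \right)}} = \sqrt{1120 + 2 \left(-19\right) \frac{1}{-28 - 48}} = \sqrt{1120 + 2 \left(-19\right) \frac{1}{-76}} = \sqrt{1120 + 2 \left(-19\right) \left(- \frac{1}{76}\right)} = \sqrt{1120 + \frac{1}{2}} = \sqrt{\frac{2241}{2}} = \frac{3 \sqrt{498}}{2}$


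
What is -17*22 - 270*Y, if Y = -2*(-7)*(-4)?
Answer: 14746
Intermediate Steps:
Y = -56 (Y = 14*(-4) = -56)
-17*22 - 270*Y = -17*22 - 270*(-56) = -374 + 15120 = 14746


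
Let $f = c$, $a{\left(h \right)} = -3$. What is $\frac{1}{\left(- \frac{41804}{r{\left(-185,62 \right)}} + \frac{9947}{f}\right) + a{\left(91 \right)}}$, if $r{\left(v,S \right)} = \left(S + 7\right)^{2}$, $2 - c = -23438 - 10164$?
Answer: $- \frac{159988644}{1837389881} \approx -0.087074$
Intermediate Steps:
$c = 33604$ ($c = 2 - \left(-23438 - 10164\right) = 2 - -33602 = 2 + 33602 = 33604$)
$r{\left(v,S \right)} = \left(7 + S\right)^{2}$
$f = 33604$
$\frac{1}{\left(- \frac{41804}{r{\left(-185,62 \right)}} + \frac{9947}{f}\right) + a{\left(91 \right)}} = \frac{1}{\left(- \frac{41804}{\left(7 + 62\right)^{2}} + \frac{9947}{33604}\right) - 3} = \frac{1}{\left(- \frac{41804}{69^{2}} + 9947 \cdot \frac{1}{33604}\right) - 3} = \frac{1}{\left(- \frac{41804}{4761} + \frac{9947}{33604}\right) - 3} = \frac{1}{- \frac{1357423949}{159988644} - 3} = \frac{1}{- \frac{1837389881}{159988644}} = - \frac{159988644}{1837389881}$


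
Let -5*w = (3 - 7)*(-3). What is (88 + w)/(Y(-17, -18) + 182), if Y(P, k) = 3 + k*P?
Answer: 428/2455 ≈ 0.17434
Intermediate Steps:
w = -12/5 (w = -(3 - 7)*(-3)/5 = -(-4)*(-3)/5 = -⅕*12 = -12/5 ≈ -2.4000)
Y(P, k) = 3 + P*k
(88 + w)/(Y(-17, -18) + 182) = (88 - 12/5)/((3 - 17*(-18)) + 182) = 428/(5*((3 + 306) + 182)) = 428/(5*(309 + 182)) = (428/5)/491 = (428/5)*(1/491) = 428/2455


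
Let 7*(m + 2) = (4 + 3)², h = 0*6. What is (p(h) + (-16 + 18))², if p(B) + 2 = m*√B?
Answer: 0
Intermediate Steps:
h = 0
m = 5 (m = -2 + (4 + 3)²/7 = -2 + (⅐)*7² = -2 + (⅐)*49 = -2 + 7 = 5)
p(B) = -2 + 5*√B
(p(h) + (-16 + 18))² = ((-2 + 5*√0) + (-16 + 18))² = ((-2 + 5*0) + 2)² = ((-2 + 0) + 2)² = (-2 + 2)² = 0² = 0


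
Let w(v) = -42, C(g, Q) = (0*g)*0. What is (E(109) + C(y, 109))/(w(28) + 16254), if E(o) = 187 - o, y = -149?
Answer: 13/2702 ≈ 0.0048112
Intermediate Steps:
C(g, Q) = 0 (C(g, Q) = 0*0 = 0)
(E(109) + C(y, 109))/(w(28) + 16254) = ((187 - 1*109) + 0)/(-42 + 16254) = ((187 - 109) + 0)/16212 = (78 + 0)*(1/16212) = 78*(1/16212) = 13/2702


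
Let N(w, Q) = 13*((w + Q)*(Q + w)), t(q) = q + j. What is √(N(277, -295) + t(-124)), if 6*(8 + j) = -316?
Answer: √36246/3 ≈ 63.461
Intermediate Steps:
j = -182/3 (j = -8 + (⅙)*(-316) = -8 - 158/3 = -182/3 ≈ -60.667)
t(q) = -182/3 + q (t(q) = q - 182/3 = -182/3 + q)
N(w, Q) = 13*(Q + w)² (N(w, Q) = 13*((Q + w)*(Q + w)) = 13*(Q + w)²)
√(N(277, -295) + t(-124)) = √(13*(-295 + 277)² + (-182/3 - 124)) = √(13*(-18)² - 554/3) = √(13*324 - 554/3) = √(4212 - 554/3) = √(12082/3) = √36246/3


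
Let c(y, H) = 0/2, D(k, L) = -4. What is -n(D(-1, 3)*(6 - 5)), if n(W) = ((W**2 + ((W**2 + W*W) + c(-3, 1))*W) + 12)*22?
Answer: 2200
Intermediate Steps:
c(y, H) = 0 (c(y, H) = 0*(1/2) = 0)
n(W) = 264 + 22*W**2 + 44*W**3 (n(W) = ((W**2 + ((W**2 + W*W) + 0)*W) + 12)*22 = ((W**2 + ((W**2 + W**2) + 0)*W) + 12)*22 = ((W**2 + (2*W**2 + 0)*W) + 12)*22 = ((W**2 + (2*W**2)*W) + 12)*22 = ((W**2 + 2*W**3) + 12)*22 = (12 + W**2 + 2*W**3)*22 = 264 + 22*W**2 + 44*W**3)
-n(D(-1, 3)*(6 - 5)) = -(264 + 22*(-4*(6 - 5))**2 + 44*(-4*(6 - 5))**3) = -(264 + 22*(-4*1)**2 + 44*(-4*1)**3) = -(264 + 22*(-4)**2 + 44*(-4)**3) = -(264 + 22*16 + 44*(-64)) = -(264 + 352 - 2816) = -1*(-2200) = 2200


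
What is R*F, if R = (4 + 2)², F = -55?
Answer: -1980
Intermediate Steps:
R = 36 (R = 6² = 36)
R*F = 36*(-55) = -1980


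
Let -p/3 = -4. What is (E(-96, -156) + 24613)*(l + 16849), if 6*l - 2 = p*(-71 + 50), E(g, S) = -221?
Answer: 1229893424/3 ≈ 4.0996e+8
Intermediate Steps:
p = 12 (p = -3*(-4) = 12)
l = -125/3 (l = ⅓ + (12*(-71 + 50))/6 = ⅓ + (12*(-21))/6 = ⅓ + (⅙)*(-252) = ⅓ - 42 = -125/3 ≈ -41.667)
(E(-96, -156) + 24613)*(l + 16849) = (-221 + 24613)*(-125/3 + 16849) = 24392*(50422/3) = 1229893424/3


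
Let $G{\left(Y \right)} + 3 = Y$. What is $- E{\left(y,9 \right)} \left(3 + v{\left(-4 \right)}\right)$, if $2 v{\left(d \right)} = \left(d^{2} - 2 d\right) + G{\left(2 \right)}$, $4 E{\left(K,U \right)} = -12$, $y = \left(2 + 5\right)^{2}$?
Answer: $\frac{87}{2} \approx 43.5$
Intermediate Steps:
$y = 49$ ($y = 7^{2} = 49$)
$G{\left(Y \right)} = -3 + Y$
$E{\left(K,U \right)} = -3$ ($E{\left(K,U \right)} = \frac{1}{4} \left(-12\right) = -3$)
$v{\left(d \right)} = - \frac{1}{2} + \frac{d^{2}}{2} - d$ ($v{\left(d \right)} = \frac{\left(d^{2} - 2 d\right) + \left(-3 + 2\right)}{2} = \frac{\left(d^{2} - 2 d\right) - 1}{2} = \frac{-1 + d^{2} - 2 d}{2} = - \frac{1}{2} + \frac{d^{2}}{2} - d$)
$- E{\left(y,9 \right)} \left(3 + v{\left(-4 \right)}\right) = \left(-1\right) \left(-3\right) \left(3 - \left(- \frac{7}{2} - 8\right)\right) = 3 \left(3 + \left(- \frac{1}{2} + \frac{1}{2} \cdot 16 + 4\right)\right) = 3 \left(3 + \left(- \frac{1}{2} + 8 + 4\right)\right) = 3 \left(3 + \frac{23}{2}\right) = 3 \cdot \frac{29}{2} = \frac{87}{2}$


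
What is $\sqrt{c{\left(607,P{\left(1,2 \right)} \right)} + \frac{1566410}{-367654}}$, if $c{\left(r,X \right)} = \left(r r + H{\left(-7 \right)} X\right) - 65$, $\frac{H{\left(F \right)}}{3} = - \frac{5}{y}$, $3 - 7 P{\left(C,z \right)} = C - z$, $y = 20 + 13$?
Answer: $\frac{\sqrt{1506258115649960981}}{2022097} \approx 606.94$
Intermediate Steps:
$y = 33$
$P{\left(C,z \right)} = \frac{3}{7} - \frac{C}{7} + \frac{z}{7}$ ($P{\left(C,z \right)} = \frac{3}{7} - \frac{C - z}{7} = \frac{3}{7} - \left(- \frac{z}{7} + \frac{C}{7}\right) = \frac{3}{7} - \frac{C}{7} + \frac{z}{7}$)
$H{\left(F \right)} = - \frac{5}{11}$ ($H{\left(F \right)} = 3 \left(- \frac{5}{33}\right) = - \frac{5}{11}$)
$c{\left(r,X \right)} = -65 + r^{2} - \frac{5 X}{11}$ ($c{\left(r,X \right)} = \left(r r - \frac{5 X}{11}\right) - 65 = \left(r^{2} - \frac{5 X}{11}\right) - 65 = -65 + r^{2} - \frac{5 X}{11}$)
$\sqrt{c{\left(607,P{\left(1,2 \right)} \right)} + \frac{1566410}{-367654}} = \sqrt{\left(-65 + 607^{2} - \frac{5 \left(\frac{3}{7} - \frac{1}{7} + \frac{1}{7} \cdot 2\right)}{11}\right) + \frac{1566410}{-367654}} = \sqrt{\left(-65 + 368449 - \frac{5 \left(\frac{3}{7} - \frac{1}{7} + \frac{2}{7}\right)}{11}\right) + 1566410 \left(- \frac{1}{367654}\right)} = \sqrt{\left(-65 + 368449 - \frac{20}{77}\right) - \frac{783205}{183827}} = \sqrt{\frac{28365548}{77} - \frac{783205}{183827}} = \sqrt{\frac{744899040773}{2022097}} = \frac{\sqrt{1506258115649960981}}{2022097}$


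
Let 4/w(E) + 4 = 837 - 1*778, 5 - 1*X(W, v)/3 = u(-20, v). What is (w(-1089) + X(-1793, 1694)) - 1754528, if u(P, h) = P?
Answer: -96494911/55 ≈ -1.7545e+6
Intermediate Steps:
X(W, v) = 75 (X(W, v) = 15 - 3*(-20) = 15 + 60 = 75)
w(E) = 4/55 (w(E) = 4/(-4 + (837 - 1*778)) = 4/(-4 + (837 - 778)) = 4/(-4 + 59) = 4/55)
(w(-1089) + X(-1793, 1694)) - 1754528 = (4/55 + 75) - 1754528 = 4129/55 - 1754528 = -96494911/55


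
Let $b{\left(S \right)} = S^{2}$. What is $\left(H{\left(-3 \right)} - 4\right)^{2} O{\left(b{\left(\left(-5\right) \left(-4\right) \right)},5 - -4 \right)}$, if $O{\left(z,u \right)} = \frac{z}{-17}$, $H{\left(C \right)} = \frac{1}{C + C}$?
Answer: $- \frac{62500}{153} \approx -408.5$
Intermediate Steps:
$H{\left(C \right)} = \frac{1}{2 C}$
$O{\left(z,u \right)} = - \frac{z}{17}$ ($O{\left(z,u \right)} = z \left(- \frac{1}{17}\right) = - \frac{z}{17}$)
$\left(H{\left(-3 \right)} - 4\right)^{2} O{\left(b{\left(\left(-5\right) \left(-4\right) \right)},5 - -4 \right)} = \left(\frac{1}{2 \left(-3\right)} - 4\right)^{2} \left(- \frac{\left(\left(-5\right) \left(-4\right)\right)^{2}}{17}\right) = \left(\frac{1}{2} \left(- \frac{1}{3}\right) - 4\right)^{2} \left(- \frac{20^{2}}{17}\right) = \left(- \frac{1}{6} - 4\right)^{2} \left(\left(- \frac{1}{17}\right) 400\right) = \left(- \frac{25}{6}\right)^{2} \left(- \frac{400}{17}\right) = \frac{625}{36} \left(- \frac{400}{17}\right) = - \frac{62500}{153}$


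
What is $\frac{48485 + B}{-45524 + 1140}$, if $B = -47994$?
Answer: $- \frac{491}{44384} \approx -0.011063$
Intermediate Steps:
$\frac{48485 + B}{-45524 + 1140} = \frac{48485 - 47994}{-45524 + 1140} = \frac{491}{-44384} = 491 \left(- \frac{1}{44384}\right) = - \frac{491}{44384}$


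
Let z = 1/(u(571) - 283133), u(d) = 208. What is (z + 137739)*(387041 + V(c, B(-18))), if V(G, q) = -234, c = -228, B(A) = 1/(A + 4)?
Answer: 15073793971469218/282925 ≈ 5.3278e+10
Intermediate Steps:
B(A) = 1/(4 + A)
z = -1/282925 (z = 1/(208 - 283133) = 1/(-282925) = -1/282925 ≈ -3.5345e-6)
(z + 137739)*(387041 + V(c, B(-18))) = (-1/282925 + 137739)*(387041 - 234) = (38969806574/282925)*386807 = 15073793971469218/282925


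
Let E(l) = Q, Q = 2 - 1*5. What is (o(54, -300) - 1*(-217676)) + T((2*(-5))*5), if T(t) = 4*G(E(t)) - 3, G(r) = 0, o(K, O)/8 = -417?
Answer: 214337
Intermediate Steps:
o(K, O) = -3336 (o(K, O) = 8*(-417) = -3336)
Q = -3 (Q = 2 - 5 = -3)
E(l) = -3
T(t) = -3 (T(t) = 4*0 - 3 = 0 - 3 = -3)
(o(54, -300) - 1*(-217676)) + T((2*(-5))*5) = (-3336 - 1*(-217676)) - 3 = (-3336 + 217676) - 3 = 214340 - 3 = 214337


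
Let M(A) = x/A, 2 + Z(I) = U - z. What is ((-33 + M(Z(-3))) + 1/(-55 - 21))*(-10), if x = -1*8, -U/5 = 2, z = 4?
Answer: 12355/38 ≈ 325.13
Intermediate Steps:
U = -10 (U = -5*2 = -10)
x = -8
Z(I) = -16 (Z(I) = -2 + (-10 - 1*4) = -2 + (-10 - 4) = -2 - 14 = -16)
M(A) = -8/A
((-33 + M(Z(-3))) + 1/(-55 - 21))*(-10) = ((-33 - 8/(-16)) + 1/(-55 - 21))*(-10) = ((-33 - 8*(-1/16)) + 1/(-76))*(-10) = ((-33 + ½) - 1/76)*(-10) = (-65/2 - 1/76)*(-10) = -2471/76*(-10) = 12355/38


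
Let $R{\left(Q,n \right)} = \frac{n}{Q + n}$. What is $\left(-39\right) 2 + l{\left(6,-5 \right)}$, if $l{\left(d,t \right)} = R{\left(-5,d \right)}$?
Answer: $-72$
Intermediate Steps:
$l{\left(d,t \right)} = \frac{d}{-5 + d}$
$\left(-39\right) 2 + l{\left(6,-5 \right)} = \left(-39\right) 2 + \frac{6}{-5 + 6} = -78 + \frac{6}{1} = -78 + 6 \cdot 1 = -78 + 6 = -72$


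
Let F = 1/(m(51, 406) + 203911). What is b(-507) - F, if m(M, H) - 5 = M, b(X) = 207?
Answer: 42221168/203967 ≈ 207.00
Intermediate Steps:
m(M, H) = 5 + M
F = 1/203967 (F = 1/((5 + 51) + 203911) = 1/(56 + 203911) = 1/203967 ≈ 4.9028e-6)
b(-507) - F = 207 - 1*1/203967 = 207 - 1/203967 = 42221168/203967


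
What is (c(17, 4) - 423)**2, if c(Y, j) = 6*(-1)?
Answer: 184041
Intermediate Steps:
c(Y, j) = -6
(c(17, 4) - 423)**2 = (-6 - 423)**2 = (-429)**2 = 184041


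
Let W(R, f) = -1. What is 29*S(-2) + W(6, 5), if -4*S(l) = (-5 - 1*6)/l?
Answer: -327/8 ≈ -40.875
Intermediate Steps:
S(l) = 11/(4*l) (S(l) = -(-5 - 1*6)/(4*l) = -(-5 - 6)/(4*l) = -(-11)/(4*l) = 11/(4*l))
29*S(-2) + W(6, 5) = 29*((11/4)/(-2)) - 1 = 29*((11/4)*(-½)) - 1 = 29*(-11/8) - 1 = -319/8 - 1 = -327/8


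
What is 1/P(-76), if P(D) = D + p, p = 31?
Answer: -1/45 ≈ -0.022222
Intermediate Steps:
P(D) = 31 + D (P(D) = D + 31 = 31 + D)
1/P(-76) = 1/(31 - 76) = 1/(-45) = -1/45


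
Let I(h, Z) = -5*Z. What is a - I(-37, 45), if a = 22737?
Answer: 22962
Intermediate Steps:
a - I(-37, 45) = 22737 - (-5)*45 = 22737 - 1*(-225) = 22737 + 225 = 22962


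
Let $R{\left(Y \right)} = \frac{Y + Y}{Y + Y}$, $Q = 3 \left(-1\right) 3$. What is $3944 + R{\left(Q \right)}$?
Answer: $3945$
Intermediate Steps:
$Q = -9$ ($Q = \left(-3\right) 3 = -9$)
$R{\left(Y \right)} = 1$ ($R{\left(Y \right)} = \frac{2 Y}{2 Y} = 2 Y \frac{1}{2 Y} = 1$)
$3944 + R{\left(Q \right)} = 3944 + 1 = 3945$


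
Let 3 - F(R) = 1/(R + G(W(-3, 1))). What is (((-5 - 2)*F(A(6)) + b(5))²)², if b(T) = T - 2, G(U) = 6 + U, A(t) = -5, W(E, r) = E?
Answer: 3418801/16 ≈ 2.1368e+5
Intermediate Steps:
F(R) = 3 - 1/(3 + R) (F(R) = 3 - 1/(R + (6 - 3)) = 3 - 1/(R + 3) = 3 - 1/(3 + R))
b(T) = -2 + T
(((-5 - 2)*F(A(6)) + b(5))²)² = (((-5 - 2)*((8 + 3*(-5))/(3 - 5)) + (-2 + 5))²)² = ((-7*(8 - 15)/(-2) + 3)²)² = ((-(-7)*(-7)/2 + 3)²)² = ((-7*7/2 + 3)²)² = ((-49/2 + 3)²)² = ((-43/2)²)² = (1849/4)² = 3418801/16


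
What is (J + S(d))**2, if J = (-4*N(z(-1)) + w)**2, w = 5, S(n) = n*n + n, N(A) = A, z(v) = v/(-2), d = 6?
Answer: 2601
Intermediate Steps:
z(v) = -v/2 (z(v) = v*(-1/2) = -v/2)
S(n) = n + n**2 (S(n) = n**2 + n = n + n**2)
J = 9 (J = (-(-2)*(-1) + 5)**2 = (-4*1/2 + 5)**2 = (-2 + 5)**2 = 3**2 = 9)
(J + S(d))**2 = (9 + 6*(1 + 6))**2 = (9 + 6*7)**2 = (9 + 42)**2 = 51**2 = 2601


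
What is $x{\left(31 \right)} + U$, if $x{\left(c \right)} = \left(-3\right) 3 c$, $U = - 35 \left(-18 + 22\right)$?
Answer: $-419$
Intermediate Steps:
$U = -140$ ($U = \left(-35\right) 4 = -140$)
$x{\left(c \right)} = - 9 c$
$x{\left(31 \right)} + U = \left(-9\right) 31 - 140 = -279 - 140 = -419$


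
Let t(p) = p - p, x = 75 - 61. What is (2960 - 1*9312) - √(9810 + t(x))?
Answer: -6352 - 3*√1090 ≈ -6451.0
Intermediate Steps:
x = 14
t(p) = 0
(2960 - 1*9312) - √(9810 + t(x)) = (2960 - 1*9312) - √(9810 + 0) = (2960 - 9312) - √9810 = -6352 - 3*√1090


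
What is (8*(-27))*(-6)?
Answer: 1296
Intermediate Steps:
(8*(-27))*(-6) = -216*(-6) = 1296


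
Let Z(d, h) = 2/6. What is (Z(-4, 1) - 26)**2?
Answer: 5929/9 ≈ 658.78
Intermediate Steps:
Z(d, h) = 1/3 (Z(d, h) = 2*(1/6) = 1/3)
(Z(-4, 1) - 26)**2 = (1/3 - 26)**2 = (-77/3)**2 = 5929/9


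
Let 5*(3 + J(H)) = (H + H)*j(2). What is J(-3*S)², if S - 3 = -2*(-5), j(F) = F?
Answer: 29241/25 ≈ 1169.6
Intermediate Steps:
S = 13 (S = 3 - 2*(-5) = 3 + 10 = 13)
J(H) = -3 + 4*H/5 (J(H) = -3 + ((H + H)*2)/5 = -3 + ((2*H)*2)/5 = -3 + (4*H)/5 = -3 + 4*H/5)
J(-3*S)² = (-3 + 4*(-3*13)/5)² = (-3 + (⅘)*(-39))² = (-3 - 156/5)² = (-171/5)² = 29241/25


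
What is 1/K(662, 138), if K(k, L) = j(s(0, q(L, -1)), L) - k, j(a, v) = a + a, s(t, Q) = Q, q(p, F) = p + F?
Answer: -1/388 ≈ -0.0025773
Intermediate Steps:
q(p, F) = F + p
j(a, v) = 2*a
K(k, L) = -2 - k + 2*L (K(k, L) = 2*(-1 + L) - k = (-2 + 2*L) - k = -2 - k + 2*L)
1/K(662, 138) = 1/(-2 - 1*662 + 2*138) = 1/(-2 - 662 + 276) = 1/(-388) = -1/388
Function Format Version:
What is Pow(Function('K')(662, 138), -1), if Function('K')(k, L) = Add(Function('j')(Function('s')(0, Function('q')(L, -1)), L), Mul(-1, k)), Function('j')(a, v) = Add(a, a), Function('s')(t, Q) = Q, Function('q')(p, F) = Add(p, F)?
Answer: Rational(-1, 388) ≈ -0.0025773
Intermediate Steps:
Function('q')(p, F) = Add(F, p)
Function('j')(a, v) = Mul(2, a)
Function('K')(k, L) = Add(-2, Mul(-1, k), Mul(2, L)) (Function('K')(k, L) = Add(Mul(2, Add(-1, L)), Mul(-1, k)) = Add(Add(-2, Mul(2, L)), Mul(-1, k)) = Add(-2, Mul(-1, k), Mul(2, L)))
Pow(Function('K')(662, 138), -1) = Pow(Add(-2, Mul(-1, 662), Mul(2, 138)), -1) = Pow(Add(-2, -662, 276), -1) = Pow(-388, -1) = Rational(-1, 388)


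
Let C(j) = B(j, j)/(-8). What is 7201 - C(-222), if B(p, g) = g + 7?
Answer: 57393/8 ≈ 7174.1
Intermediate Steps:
B(p, g) = 7 + g
C(j) = -7/8 - j/8 (C(j) = (7 + j)/(-8) = (7 + j)*(-1/8) = -7/8 - j/8)
7201 - C(-222) = 7201 - (-7/8 - 1/8*(-222)) = 7201 - (-7/8 + 111/4) = 7201 - 1*215/8 = 7201 - 215/8 = 57393/8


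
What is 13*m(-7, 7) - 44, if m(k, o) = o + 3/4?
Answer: 227/4 ≈ 56.750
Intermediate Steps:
m(k, o) = 3/4 + o (m(k, o) = o + 3*(1/4) = o + 3/4 = 3/4 + o)
13*m(-7, 7) - 44 = 13*(3/4 + 7) - 44 = 13*(31/4) - 44 = 403/4 - 44 = 227/4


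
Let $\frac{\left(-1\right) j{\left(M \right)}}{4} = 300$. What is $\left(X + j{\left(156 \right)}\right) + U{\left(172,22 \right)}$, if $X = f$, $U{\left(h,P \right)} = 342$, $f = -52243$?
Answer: $-53101$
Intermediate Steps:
$j{\left(M \right)} = -1200$ ($j{\left(M \right)} = \left(-4\right) 300 = -1200$)
$X = -52243$
$\left(X + j{\left(156 \right)}\right) + U{\left(172,22 \right)} = \left(-52243 - 1200\right) + 342 = -53443 + 342 = -53101$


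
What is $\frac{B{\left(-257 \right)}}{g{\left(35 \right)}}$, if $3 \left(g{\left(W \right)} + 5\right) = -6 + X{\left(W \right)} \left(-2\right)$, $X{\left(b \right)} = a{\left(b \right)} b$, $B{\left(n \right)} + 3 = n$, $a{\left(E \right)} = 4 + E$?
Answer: $\frac{260}{917} \approx 0.28353$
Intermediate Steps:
$B{\left(n \right)} = -3 + n$
$X{\left(b \right)} = b \left(4 + b\right)$ ($X{\left(b \right)} = \left(4 + b\right) b = b \left(4 + b\right)$)
$g{\left(W \right)} = -7 - \frac{2 W \left(4 + W\right)}{3}$ ($g{\left(W \right)} = -5 + \frac{-6 + W \left(4 + W\right) \left(-2\right)}{3} = -5 + \frac{-6 - 2 W \left(4 + W\right)}{3} = -5 - \left(2 + \frac{2 W \left(4 + W\right)}{3}\right) = -7 - \frac{2 W \left(4 + W\right)}{3}$)
$\frac{B{\left(-257 \right)}}{g{\left(35 \right)}} = \frac{-3 - 257}{-7 - \frac{70 \left(4 + 35\right)}{3}} = - \frac{260}{-7 - \frac{70}{3} \cdot 39} = - \frac{260}{-7 - 910} = - \frac{260}{-917} = \left(-260\right) \left(- \frac{1}{917}\right) = \frac{260}{917}$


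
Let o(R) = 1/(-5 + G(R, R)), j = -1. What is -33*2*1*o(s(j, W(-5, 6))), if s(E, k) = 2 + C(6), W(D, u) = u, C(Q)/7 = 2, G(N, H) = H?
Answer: -6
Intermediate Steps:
C(Q) = 14 (C(Q) = 7*2 = 14)
s(E, k) = 16 (s(E, k) = 2 + 14 = 16)
o(R) = 1/(-5 + R)
-33*2*1*o(s(j, W(-5, 6))) = -33*2*1/(-5 + 16) = -66/11 = -33*2/11 = -6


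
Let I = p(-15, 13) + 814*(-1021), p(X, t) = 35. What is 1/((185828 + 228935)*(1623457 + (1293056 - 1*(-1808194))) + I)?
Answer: 1/1959632818382 ≈ 5.1030e-13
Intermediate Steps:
I = -831059 (I = 35 + 814*(-1021) = 35 - 831094 = -831059)
1/((185828 + 228935)*(1623457 + (1293056 - 1*(-1808194))) + I) = 1/((185828 + 228935)*(1623457 + (1293056 - 1*(-1808194))) - 831059) = 1/(414763*(1623457 + (1293056 + 1808194)) - 831059) = 1/(414763*(1623457 + 3101250) - 831059) = 1/(414763*4724707 - 831059) = 1/(1959633649441 - 831059) = 1/1959632818382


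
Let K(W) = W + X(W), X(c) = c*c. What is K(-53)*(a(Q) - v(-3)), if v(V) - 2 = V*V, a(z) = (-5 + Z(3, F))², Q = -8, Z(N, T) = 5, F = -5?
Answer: -30316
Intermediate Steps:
X(c) = c²
a(z) = 0 (a(z) = (-5 + 5)² = 0² = 0)
v(V) = 2 + V² (v(V) = 2 + V*V = 2 + V²)
K(W) = W + W²
K(-53)*(a(Q) - v(-3)) = (-53*(1 - 53))*(0 - (2 + (-3)²)) = (-53*(-52))*(0 - (2 + 9)) = 2756*(0 - 1*11) = 2756*(0 - 11) = 2756*(-11) = -30316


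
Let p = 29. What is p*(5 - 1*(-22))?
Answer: 783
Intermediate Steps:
p*(5 - 1*(-22)) = 29*(5 - 1*(-22)) = 29*(5 + 22) = 29*27 = 783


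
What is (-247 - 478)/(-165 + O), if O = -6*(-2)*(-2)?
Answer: 725/189 ≈ 3.8360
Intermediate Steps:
O = -24 (O = 12*(-2) = -24)
(-247 - 478)/(-165 + O) = (-247 - 478)/(-165 - 24) = -725/(-189) = -725*(-1/189) = 725/189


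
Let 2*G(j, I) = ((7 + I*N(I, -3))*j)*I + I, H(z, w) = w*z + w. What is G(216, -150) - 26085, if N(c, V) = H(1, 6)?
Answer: 29020440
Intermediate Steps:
H(z, w) = w + w*z
N(c, V) = 12 (N(c, V) = 6*(1 + 1) = 6*2 = 12)
G(j, I) = I/2 + I*j*(7 + 12*I)/2 (G(j, I) = (((7 + I*12)*j)*I + I)/2 = (((7 + 12*I)*j)*I + I)/2 = ((j*(7 + 12*I))*I + I)/2 = (I*j*(7 + 12*I) + I)/2 = (I + I*j*(7 + 12*I))/2 = I/2 + I*j*(7 + 12*I)/2)
G(216, -150) - 26085 = (½)*(-150)*(1 + 7*216 + 12*(-150)*216) - 26085 = (½)*(-150)*(1 + 1512 - 388800) - 26085 = (½)*(-150)*(-387287) - 26085 = 29046525 - 26085 = 29020440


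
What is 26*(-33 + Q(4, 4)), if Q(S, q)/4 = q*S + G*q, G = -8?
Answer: -2522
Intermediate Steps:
Q(S, q) = -32*q + 4*S*q (Q(S, q) = 4*(q*S - 8*q) = 4*(S*q - 8*q) = 4*(-8*q + S*q) = -32*q + 4*S*q)
26*(-33 + Q(4, 4)) = 26*(-33 + 4*4*(-8 + 4)) = 26*(-33 + 4*4*(-4)) = 26*(-33 - 64) = 26*(-97) = -2522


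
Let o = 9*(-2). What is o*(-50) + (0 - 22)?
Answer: 878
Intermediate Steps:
o = -18
o*(-50) + (0 - 22) = -18*(-50) + (0 - 22) = 900 - 22 = 878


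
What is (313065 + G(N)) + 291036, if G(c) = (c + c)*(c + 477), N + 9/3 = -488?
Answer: 617849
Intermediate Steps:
N = -491 (N = -3 - 488 = -491)
G(c) = 2*c*(477 + c) (G(c) = (2*c)*(477 + c) = 2*c*(477 + c))
(313065 + G(N)) + 291036 = (313065 + 2*(-491)*(477 - 491)) + 291036 = (313065 + 2*(-491)*(-14)) + 291036 = (313065 + 13748) + 291036 = 326813 + 291036 = 617849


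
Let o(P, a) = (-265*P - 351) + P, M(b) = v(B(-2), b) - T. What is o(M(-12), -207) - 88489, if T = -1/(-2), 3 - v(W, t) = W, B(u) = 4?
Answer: -88444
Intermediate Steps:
v(W, t) = 3 - W
T = 1/2 (T = -1*(-1/2) = 1/2 ≈ 0.50000)
M(b) = -3/2 (M(b) = (3 - 1*4) - 1*1/2 = (3 - 4) - 1/2 = -1 - 1/2 = -3/2)
o(P, a) = -351 - 264*P (o(P, a) = (-351 - 265*P) + P = -351 - 264*P)
o(M(-12), -207) - 88489 = (-351 - 264*(-3/2)) - 88489 = (-351 + 396) - 88489 = 45 - 88489 = -88444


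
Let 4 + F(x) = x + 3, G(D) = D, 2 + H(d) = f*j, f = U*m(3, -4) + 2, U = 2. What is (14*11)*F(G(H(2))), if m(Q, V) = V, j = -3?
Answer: 2310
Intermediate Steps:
f = -6 (f = 2*(-4) + 2 = -8 + 2 = -6)
H(d) = 16 (H(d) = -2 - 6*(-3) = -2 + 18 = 16)
F(x) = -1 + x (F(x) = -4 + (x + 3) = -4 + (3 + x) = -1 + x)
(14*11)*F(G(H(2))) = (14*11)*(-1 + 16) = 154*15 = 2310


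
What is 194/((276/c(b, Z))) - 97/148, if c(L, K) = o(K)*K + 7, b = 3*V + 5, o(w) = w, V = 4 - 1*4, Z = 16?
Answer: 1881121/10212 ≈ 184.21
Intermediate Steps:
V = 0 (V = 4 - 4 = 0)
b = 5 (b = 3*0 + 5 = 0 + 5 = 5)
c(L, K) = 7 + K**2 (c(L, K) = K*K + 7 = K**2 + 7 = 7 + K**2)
194/((276/c(b, Z))) - 97/148 = 194/((276/(7 + 16**2))) - 97/148 = 194/((276/(7 + 256))) - 97*1/148 = 194/((276/263)) - 97/148 = 194/((276*(1/263))) - 97/148 = 194/(276/263) - 97/148 = 194*(263/276) - 97/148 = 25511/138 - 97/148 = 1881121/10212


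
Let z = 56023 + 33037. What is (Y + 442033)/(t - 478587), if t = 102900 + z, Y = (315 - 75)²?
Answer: -499633/286627 ≈ -1.7431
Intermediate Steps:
z = 89060
Y = 57600 (Y = 240² = 57600)
t = 191960 (t = 102900 + 89060 = 191960)
(Y + 442033)/(t - 478587) = (57600 + 442033)/(191960 - 478587) = 499633/(-286627) = 499633*(-1/286627) = -499633/286627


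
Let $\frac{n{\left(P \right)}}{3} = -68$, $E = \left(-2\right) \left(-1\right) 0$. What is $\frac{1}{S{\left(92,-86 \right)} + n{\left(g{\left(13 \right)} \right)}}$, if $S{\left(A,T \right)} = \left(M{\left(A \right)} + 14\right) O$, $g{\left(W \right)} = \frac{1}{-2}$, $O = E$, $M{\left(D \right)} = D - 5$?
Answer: $- \frac{1}{204} \approx -0.004902$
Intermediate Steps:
$M{\left(D \right)} = -5 + D$
$E = 0$ ($E = 2 \cdot 0 = 0$)
$O = 0$
$g{\left(W \right)} = - \frac{1}{2}$
$S{\left(A,T \right)} = 0$ ($S{\left(A,T \right)} = \left(\left(-5 + A\right) + 14\right) 0 = \left(9 + A\right) 0 = 0$)
$n{\left(P \right)} = -204$ ($n{\left(P \right)} = 3 \left(-68\right) = -204$)
$\frac{1}{S{\left(92,-86 \right)} + n{\left(g{\left(13 \right)} \right)}} = \frac{1}{0 - 204} = \frac{1}{-204} = - \frac{1}{204}$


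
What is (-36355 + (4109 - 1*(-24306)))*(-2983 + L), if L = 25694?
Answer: -180325340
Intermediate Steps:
(-36355 + (4109 - 1*(-24306)))*(-2983 + L) = (-36355 + (4109 - 1*(-24306)))*(-2983 + 25694) = (-36355 + (4109 + 24306))*22711 = (-36355 + 28415)*22711 = -7940*22711 = -180325340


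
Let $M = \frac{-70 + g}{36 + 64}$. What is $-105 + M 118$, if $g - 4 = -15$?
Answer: $- \frac{10029}{50} \approx -200.58$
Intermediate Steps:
$g = -11$ ($g = 4 - 15 = -11$)
$M = - \frac{81}{100}$ ($M = \frac{-70 - 11}{36 + 64} = - \frac{81}{100} \approx -0.81$)
$-105 + M 118 = -105 - \frac{4779}{50} = - \frac{10029}{50}$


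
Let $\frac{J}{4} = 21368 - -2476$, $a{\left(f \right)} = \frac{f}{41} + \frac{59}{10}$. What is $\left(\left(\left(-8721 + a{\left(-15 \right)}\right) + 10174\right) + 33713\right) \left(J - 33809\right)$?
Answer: $\frac{887816395543}{410} \approx 2.1654 \cdot 10^{9}$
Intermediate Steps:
$a{\left(f \right)} = \frac{59}{10} + \frac{f}{41}$ ($a{\left(f \right)} = f \frac{1}{41} + 59 \cdot \frac{1}{10} = \frac{f}{41} + \frac{59}{10} = \frac{59}{10} + \frac{f}{41}$)
$J = 95376$ ($J = 4 \left(21368 - -2476\right) = 4 \left(21368 + 2476\right) = 4 \cdot 23844 = 95376$)
$\left(\left(\left(-8721 + a{\left(-15 \right)}\right) + 10174\right) + 33713\right) \left(J - 33809\right) = \left(\left(\left(-8721 + \left(\frac{59}{10} + \frac{1}{41} \left(-15\right)\right)\right) + 10174\right) + 33713\right) \left(95376 - 33809\right) = \left(\left(\left(-8721 + \left(\frac{59}{10} - \frac{15}{41}\right)\right) + 10174\right) + 33713\right) 61567 = \left(\left(\left(-8721 + \frac{2269}{410}\right) + 10174\right) + 33713\right) 61567 = \left(\left(- \frac{3573341}{410} + 10174\right) + 33713\right) 61567 = \left(\frac{597999}{410} + 33713\right) 61567 = \frac{14420329}{410} \cdot 61567 = \frac{887816395543}{410}$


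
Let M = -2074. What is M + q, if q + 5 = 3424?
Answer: 1345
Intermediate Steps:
q = 3419 (q = -5 + 3424 = 3419)
M + q = -2074 + 3419 = 1345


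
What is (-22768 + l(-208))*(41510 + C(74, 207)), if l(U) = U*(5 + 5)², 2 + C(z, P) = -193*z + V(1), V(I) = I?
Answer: -1186225936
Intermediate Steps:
C(z, P) = -1 - 193*z (C(z, P) = -2 + (-193*z + 1) = -2 + (1 - 193*z) = -1 - 193*z)
l(U) = 100*U (l(U) = U*10² = U*100 = 100*U)
(-22768 + l(-208))*(41510 + C(74, 207)) = (-22768 + 100*(-208))*(41510 + (-1 - 193*74)) = (-22768 - 20800)*(41510 + (-1 - 14282)) = -43568*(41510 - 14283) = -43568*27227 = -1186225936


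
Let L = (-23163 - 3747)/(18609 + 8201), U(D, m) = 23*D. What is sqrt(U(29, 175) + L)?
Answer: 8*sqrt(74797219)/2681 ≈ 25.807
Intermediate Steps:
L = -2691/2681 (L = -26910/26810 = -26910*1/26810 = -2691/2681 ≈ -1.0037)
sqrt(U(29, 175) + L) = sqrt(23*29 - 2691/2681) = sqrt(667 - 2691/2681) = sqrt(1785536/2681) = 8*sqrt(74797219)/2681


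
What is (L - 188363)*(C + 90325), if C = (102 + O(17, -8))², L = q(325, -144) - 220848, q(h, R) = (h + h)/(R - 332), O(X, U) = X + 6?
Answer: -5159369965425/119 ≈ -4.3356e+10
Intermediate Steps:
O(X, U) = 6 + X
q(h, R) = 2*h/(-332 + R) (q(h, R) = (2*h)/(-332 + R) = 2*h/(-332 + R))
L = -52562149/238 (L = 2*325/(-332 - 144) - 220848 = 2*325/(-476) - 220848 = 2*325*(-1/476) - 220848 = -325/238 - 220848 = -52562149/238 ≈ -2.2085e+5)
C = 15625 (C = (102 + (6 + 17))² = (102 + 23)² = 125² = 15625)
(L - 188363)*(C + 90325) = (-52562149/238 - 188363)*(15625 + 90325) = -97392543/238*105950 = -5159369965425/119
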